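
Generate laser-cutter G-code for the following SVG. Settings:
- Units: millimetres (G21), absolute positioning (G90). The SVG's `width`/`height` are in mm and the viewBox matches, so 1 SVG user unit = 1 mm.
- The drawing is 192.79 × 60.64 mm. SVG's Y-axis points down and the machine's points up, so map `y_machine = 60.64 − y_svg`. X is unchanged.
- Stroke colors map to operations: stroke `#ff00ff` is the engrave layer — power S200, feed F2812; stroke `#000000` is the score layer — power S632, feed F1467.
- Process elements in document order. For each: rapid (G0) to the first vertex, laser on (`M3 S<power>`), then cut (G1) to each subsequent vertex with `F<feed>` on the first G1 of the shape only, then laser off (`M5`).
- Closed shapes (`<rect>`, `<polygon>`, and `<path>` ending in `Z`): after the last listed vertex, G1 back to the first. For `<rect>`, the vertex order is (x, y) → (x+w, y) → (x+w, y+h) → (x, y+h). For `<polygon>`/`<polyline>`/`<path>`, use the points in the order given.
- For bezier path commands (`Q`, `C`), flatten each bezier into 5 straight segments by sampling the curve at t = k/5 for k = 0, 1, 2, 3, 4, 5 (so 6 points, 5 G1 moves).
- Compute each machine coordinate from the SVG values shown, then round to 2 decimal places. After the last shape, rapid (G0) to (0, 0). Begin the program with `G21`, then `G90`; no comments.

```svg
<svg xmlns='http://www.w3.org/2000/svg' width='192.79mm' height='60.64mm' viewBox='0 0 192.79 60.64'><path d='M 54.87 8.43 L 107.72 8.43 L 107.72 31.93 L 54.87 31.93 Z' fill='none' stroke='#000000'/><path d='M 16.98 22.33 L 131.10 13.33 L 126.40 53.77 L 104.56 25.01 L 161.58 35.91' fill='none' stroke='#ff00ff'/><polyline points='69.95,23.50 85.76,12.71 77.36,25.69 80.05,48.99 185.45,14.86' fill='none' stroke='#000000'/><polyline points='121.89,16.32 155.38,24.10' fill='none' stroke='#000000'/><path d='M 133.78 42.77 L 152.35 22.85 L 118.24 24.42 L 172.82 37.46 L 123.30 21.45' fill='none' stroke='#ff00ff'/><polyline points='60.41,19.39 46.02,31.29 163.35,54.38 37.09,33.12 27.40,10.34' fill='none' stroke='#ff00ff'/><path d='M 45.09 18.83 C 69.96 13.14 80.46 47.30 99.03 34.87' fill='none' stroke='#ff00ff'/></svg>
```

G21
G90
G0 X54.87 Y52.21
M3 S632
G1 X107.72 Y52.21 F1467
G1 X107.72 Y28.71
G1 X54.87 Y28.71
G1 X54.87 Y52.21
M5
G0 X16.98 Y38.31
M3 S200
G1 X131.10 Y47.31 F2812
G1 X126.40 Y6.87
G1 X104.56 Y35.63
G1 X161.58 Y24.73
M5
G0 X69.95 Y37.14
M3 S632
G1 X85.76 Y47.93 F1467
G1 X77.36 Y34.95
G1 X80.05 Y11.65
G1 X185.45 Y45.78
M5
G0 X121.89 Y44.32
M3 S632
G1 X155.38 Y36.54 F1467
M5
G0 X133.78 Y17.87
M3 S200
G1 X152.35 Y37.79 F2812
G1 X118.24 Y36.22
G1 X172.82 Y23.18
G1 X123.30 Y39.19
M5
G0 X60.41 Y41.25
M3 S200
G1 X46.02 Y29.35 F2812
G1 X163.35 Y6.26
G1 X37.09 Y27.52
G1 X27.40 Y50.30
M5
G0 X45.09 Y41.81
M3 S200
G1 X58.47 Y41.13 F2812
G1 X69.47 Y35.04
G1 X79.18 Y27.69
G1 X88.68 Y23.21
G1 X99.03 Y25.77
M5
G0 X0.00 Y0.00

1 u = 1 mm; y_m = 60.64 − y.

[1] `<path>` rectangle, #000000→score S632 F1467: (54.87,52.21) → (107.72,52.21) → (107.72,28.71) → (54.87,28.71) → (54.87,52.21) (closed)

[2] `<path>` open polyline, #ff00ff→engrave S200 F2812: (16.98,38.31) → (131.10,47.31) → (126.40,6.87) → (104.56,35.63) → (161.58,24.73)

[3] `<polyline>` open polyline, #000000→score S632 F1467: (69.95,37.14) → (85.76,47.93) → (77.36,34.95) → (80.05,11.65) → (185.45,45.78)

[4] `<polyline>` line segment, #000000→score S632 F1467: (121.89,44.32) → (155.38,36.54)

[5] `<path>` open polyline, #ff00ff→engrave S200 F2812: (133.78,17.87) → (152.35,37.79) → (118.24,36.22) → (172.82,23.18) → (123.30,39.19)

[6] `<polyline>` open polyline, #ff00ff→engrave S200 F2812: (60.41,41.25) → (46.02,29.35) → (163.35,6.26) → (37.09,27.52) → (27.40,50.30)

[7] `<path>` cubic bezier, #ff00ff→engrave S200 F2812: (45.09,41.81) → (58.47,41.13) → (69.47,35.04) → (79.18,27.69) → (88.68,23.21) → (99.03,25.77)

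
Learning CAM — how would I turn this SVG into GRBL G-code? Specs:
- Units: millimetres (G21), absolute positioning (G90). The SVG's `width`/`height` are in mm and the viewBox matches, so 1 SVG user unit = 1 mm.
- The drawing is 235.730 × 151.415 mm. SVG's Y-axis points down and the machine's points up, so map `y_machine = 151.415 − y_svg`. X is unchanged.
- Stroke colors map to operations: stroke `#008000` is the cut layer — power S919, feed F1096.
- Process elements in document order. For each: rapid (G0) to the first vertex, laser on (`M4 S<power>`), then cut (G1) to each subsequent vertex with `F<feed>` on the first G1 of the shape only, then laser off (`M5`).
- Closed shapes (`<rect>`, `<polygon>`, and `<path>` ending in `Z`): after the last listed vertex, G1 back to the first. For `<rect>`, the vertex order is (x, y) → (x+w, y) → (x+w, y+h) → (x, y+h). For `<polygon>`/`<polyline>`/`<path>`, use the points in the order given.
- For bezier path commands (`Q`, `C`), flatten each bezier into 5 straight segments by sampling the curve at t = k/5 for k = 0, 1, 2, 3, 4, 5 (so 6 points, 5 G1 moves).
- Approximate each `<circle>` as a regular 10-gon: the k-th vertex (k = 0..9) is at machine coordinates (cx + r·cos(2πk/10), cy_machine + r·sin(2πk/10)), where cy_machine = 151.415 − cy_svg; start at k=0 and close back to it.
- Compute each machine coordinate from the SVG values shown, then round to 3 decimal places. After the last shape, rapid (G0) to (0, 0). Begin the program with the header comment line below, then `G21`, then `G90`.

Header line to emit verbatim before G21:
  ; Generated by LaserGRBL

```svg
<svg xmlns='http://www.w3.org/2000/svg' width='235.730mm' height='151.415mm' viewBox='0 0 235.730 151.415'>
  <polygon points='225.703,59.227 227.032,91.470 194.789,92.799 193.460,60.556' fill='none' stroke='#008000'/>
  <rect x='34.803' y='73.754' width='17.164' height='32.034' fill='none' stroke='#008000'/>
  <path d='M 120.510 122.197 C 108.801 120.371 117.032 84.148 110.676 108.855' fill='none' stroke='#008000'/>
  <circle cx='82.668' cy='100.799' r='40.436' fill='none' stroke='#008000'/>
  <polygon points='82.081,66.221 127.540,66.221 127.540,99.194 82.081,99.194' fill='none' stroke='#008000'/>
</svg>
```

1 u = 1 mm; y_m = 151.415 − y.

[1] `<polygon>` regular polygon, #008000→cut S919 F1096: (225.703,92.188) → (227.032,59.945) → (194.789,58.616) → (193.460,90.859) → (225.703,92.188) (closed)

[2] `<rect>` rectangle, #008000→cut S919 F1096: (34.803,77.661) → (51.967,77.661) → (51.967,45.627) → (34.803,45.627) → (34.803,77.661) (closed)

[3] `<path>` cubic bezier, #008000→cut S919 F1096: (120.510,29.218) → (115.601,33.679) → (113.821,41.819) → (113.511,49.063) → (113.015,50.835) → (110.676,42.560)

[4] `<circle>` circle, #008000→cut S919 F1096: (123.104,50.616) → (115.381,74.384) → (95.163,89.073) → (70.173,89.073) → (49.955,74.384) → (42.232,50.616) → (49.955,26.848) → (70.173,12.159) → (95.163,12.159) → (115.381,26.848) → (123.104,50.616) (closed)

[5] `<polygon>` rectangle, #008000→cut S919 F1096: (82.081,85.194) → (127.540,85.194) → (127.540,52.221) → (82.081,52.221) → (82.081,85.194) (closed)

; Generated by LaserGRBL
G21
G90
G0 X225.703 Y92.188
M4 S919
G1 X227.032 Y59.945 F1096
G1 X194.789 Y58.616
G1 X193.460 Y90.859
G1 X225.703 Y92.188
M5
G0 X34.803 Y77.661
M4 S919
G1 X51.967 Y77.661 F1096
G1 X51.967 Y45.627
G1 X34.803 Y45.627
G1 X34.803 Y77.661
M5
G0 X120.510 Y29.218
M4 S919
G1 X115.601 Y33.679 F1096
G1 X113.821 Y41.819
G1 X113.511 Y49.063
G1 X113.015 Y50.835
G1 X110.676 Y42.560
M5
G0 X123.104 Y50.616
M4 S919
G1 X115.381 Y74.384 F1096
G1 X95.163 Y89.073
G1 X70.173 Y89.073
G1 X49.955 Y74.384
G1 X42.232 Y50.616
G1 X49.955 Y26.848
G1 X70.173 Y12.159
G1 X95.163 Y12.159
G1 X115.381 Y26.848
G1 X123.104 Y50.616
M5
G0 X82.081 Y85.194
M4 S919
G1 X127.540 Y85.194 F1096
G1 X127.540 Y52.221
G1 X82.081 Y52.221
G1 X82.081 Y85.194
M5
G0 X0.000 Y0.000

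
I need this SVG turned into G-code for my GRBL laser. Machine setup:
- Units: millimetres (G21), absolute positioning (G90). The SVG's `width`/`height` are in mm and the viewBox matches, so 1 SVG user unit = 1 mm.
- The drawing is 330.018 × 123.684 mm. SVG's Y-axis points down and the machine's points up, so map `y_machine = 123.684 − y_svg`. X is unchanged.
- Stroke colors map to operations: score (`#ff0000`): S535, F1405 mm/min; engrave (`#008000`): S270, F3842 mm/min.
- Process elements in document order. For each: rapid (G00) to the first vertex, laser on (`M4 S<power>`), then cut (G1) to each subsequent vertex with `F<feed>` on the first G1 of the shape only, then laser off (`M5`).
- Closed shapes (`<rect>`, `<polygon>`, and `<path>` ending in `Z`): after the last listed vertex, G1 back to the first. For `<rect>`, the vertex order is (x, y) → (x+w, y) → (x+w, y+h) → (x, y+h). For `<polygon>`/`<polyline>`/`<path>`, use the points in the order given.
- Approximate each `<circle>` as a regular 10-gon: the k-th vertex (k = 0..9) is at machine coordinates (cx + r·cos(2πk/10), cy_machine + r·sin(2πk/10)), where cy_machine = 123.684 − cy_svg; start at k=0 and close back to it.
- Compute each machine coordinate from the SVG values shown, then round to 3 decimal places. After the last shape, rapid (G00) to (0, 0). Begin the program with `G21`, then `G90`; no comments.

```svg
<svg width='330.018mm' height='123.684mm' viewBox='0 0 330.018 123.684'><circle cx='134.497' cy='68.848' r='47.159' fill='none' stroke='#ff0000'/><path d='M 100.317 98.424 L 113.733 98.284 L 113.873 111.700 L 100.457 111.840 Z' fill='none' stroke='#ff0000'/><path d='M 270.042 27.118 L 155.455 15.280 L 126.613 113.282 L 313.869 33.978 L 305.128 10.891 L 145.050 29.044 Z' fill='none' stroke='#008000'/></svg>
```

1 u = 1 mm; y_m = 123.684 − y.

[1] `<circle>` circle, #ff0000→score S535 F1405: (181.656,54.836) → (172.649,82.555) → (149.070,99.687) → (119.924,99.687) → (96.345,82.555) → (87.338,54.836) → (96.345,27.117) → (119.924,9.985) → (149.070,9.985) → (172.649,27.117) → (181.656,54.836) (closed)

[2] `<path>` regular polygon, #ff0000→score S535 F1405: (100.317,25.260) → (113.733,25.400) → (113.873,11.984) → (100.457,11.844) → (100.317,25.260) (closed)

[3] `<path>` closed polygon, #008000→engrave S270 F3842: (270.042,96.566) → (155.455,108.404) → (126.613,10.402) → (313.869,89.706) → (305.128,112.793) → (145.050,94.640) → (270.042,96.566) (closed)

G21
G90
G00 X181.656 Y54.836
M4 S535
G1 X172.649 Y82.555 F1405
G1 X149.070 Y99.687
G1 X119.924 Y99.687
G1 X96.345 Y82.555
G1 X87.338 Y54.836
G1 X96.345 Y27.117
G1 X119.924 Y9.985
G1 X149.070 Y9.985
G1 X172.649 Y27.117
G1 X181.656 Y54.836
M5
G00 X100.317 Y25.260
M4 S535
G1 X113.733 Y25.400 F1405
G1 X113.873 Y11.984
G1 X100.457 Y11.844
G1 X100.317 Y25.260
M5
G00 X270.042 Y96.566
M4 S270
G1 X155.455 Y108.404 F3842
G1 X126.613 Y10.402
G1 X313.869 Y89.706
G1 X305.128 Y112.793
G1 X145.050 Y94.640
G1 X270.042 Y96.566
M5
G00 X0.000 Y0.000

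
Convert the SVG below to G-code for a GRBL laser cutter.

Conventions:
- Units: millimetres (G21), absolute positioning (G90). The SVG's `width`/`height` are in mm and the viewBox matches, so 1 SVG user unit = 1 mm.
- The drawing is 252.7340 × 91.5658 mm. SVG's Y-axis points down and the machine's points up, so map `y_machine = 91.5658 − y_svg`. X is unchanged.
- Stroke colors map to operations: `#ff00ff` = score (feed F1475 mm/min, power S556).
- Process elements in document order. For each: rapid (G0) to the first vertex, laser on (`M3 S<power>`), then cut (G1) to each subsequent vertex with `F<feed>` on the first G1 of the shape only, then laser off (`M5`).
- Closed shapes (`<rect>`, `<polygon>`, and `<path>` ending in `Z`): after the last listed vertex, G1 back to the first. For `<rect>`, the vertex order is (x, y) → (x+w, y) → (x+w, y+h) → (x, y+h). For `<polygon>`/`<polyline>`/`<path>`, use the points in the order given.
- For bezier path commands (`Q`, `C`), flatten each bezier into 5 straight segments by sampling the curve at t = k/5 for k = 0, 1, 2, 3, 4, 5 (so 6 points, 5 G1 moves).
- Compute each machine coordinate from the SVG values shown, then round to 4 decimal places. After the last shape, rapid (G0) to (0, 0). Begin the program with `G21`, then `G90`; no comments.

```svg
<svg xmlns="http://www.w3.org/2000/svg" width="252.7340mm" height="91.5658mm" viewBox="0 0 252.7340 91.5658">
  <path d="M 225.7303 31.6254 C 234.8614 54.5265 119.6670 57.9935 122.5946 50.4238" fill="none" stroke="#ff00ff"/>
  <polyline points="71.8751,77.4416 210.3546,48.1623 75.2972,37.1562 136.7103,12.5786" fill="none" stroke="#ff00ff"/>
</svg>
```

1 u = 1 mm; y_m = 91.5658 − y.

[1] `<path>` cubic bezier, #ff00ff→score S556 F1475: (225.7303,59.9404) → (218.2295,48.4647) → (192.5280,41.2500) → (160.2634,37.8934) → (133.0731,37.9918) → (122.5946,41.1420)

[2] `<polyline>` open polyline, #ff00ff→score S556 F1475: (71.8751,14.1242) → (210.3546,43.4035) → (75.2972,54.4096) → (136.7103,78.9872)

G21
G90
G0 X225.7303 Y59.9404
M3 S556
G1 X218.2295 Y48.4647 F1475
G1 X192.5280 Y41.2500
G1 X160.2634 Y37.8934
G1 X133.0731 Y37.9918
G1 X122.5946 Y41.1420
M5
G0 X71.8751 Y14.1242
M3 S556
G1 X210.3546 Y43.4035 F1475
G1 X75.2972 Y54.4096
G1 X136.7103 Y78.9872
M5
G0 X0.0000 Y0.0000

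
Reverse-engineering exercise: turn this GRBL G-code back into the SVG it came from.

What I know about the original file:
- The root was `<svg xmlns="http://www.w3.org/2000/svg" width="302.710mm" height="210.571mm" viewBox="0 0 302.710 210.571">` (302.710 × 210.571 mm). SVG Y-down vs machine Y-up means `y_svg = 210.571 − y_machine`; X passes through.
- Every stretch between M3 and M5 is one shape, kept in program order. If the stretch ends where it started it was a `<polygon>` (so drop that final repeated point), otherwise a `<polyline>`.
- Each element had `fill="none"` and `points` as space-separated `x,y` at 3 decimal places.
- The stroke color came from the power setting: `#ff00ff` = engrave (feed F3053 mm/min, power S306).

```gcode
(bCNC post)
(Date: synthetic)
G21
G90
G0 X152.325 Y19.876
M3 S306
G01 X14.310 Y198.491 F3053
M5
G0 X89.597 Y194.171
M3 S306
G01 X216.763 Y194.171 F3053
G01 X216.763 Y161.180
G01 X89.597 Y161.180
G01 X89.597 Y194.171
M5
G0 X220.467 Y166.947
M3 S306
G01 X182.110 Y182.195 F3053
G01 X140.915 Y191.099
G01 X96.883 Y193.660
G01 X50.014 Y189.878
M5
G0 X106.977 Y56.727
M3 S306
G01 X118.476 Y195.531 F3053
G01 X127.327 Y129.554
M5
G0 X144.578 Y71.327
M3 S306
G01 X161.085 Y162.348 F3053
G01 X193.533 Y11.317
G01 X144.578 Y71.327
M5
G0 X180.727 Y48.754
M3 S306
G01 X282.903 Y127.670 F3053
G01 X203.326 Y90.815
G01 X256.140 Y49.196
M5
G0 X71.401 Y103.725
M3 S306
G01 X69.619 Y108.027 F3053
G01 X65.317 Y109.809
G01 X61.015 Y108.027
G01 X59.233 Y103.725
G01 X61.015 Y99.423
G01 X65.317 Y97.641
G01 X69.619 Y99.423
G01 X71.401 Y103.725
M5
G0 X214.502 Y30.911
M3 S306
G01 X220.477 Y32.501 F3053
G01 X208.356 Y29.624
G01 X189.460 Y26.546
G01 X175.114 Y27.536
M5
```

<svg xmlns="http://www.w3.org/2000/svg" width="302.710mm" height="210.571mm" viewBox="0 0 302.710 210.571">
  <polyline points="152.325,190.695 14.310,12.080" fill="none" stroke="#ff00ff"/>
  <polygon points="89.597,16.400 216.763,16.400 216.763,49.391 89.597,49.391" fill="none" stroke="#ff00ff"/>
  <polyline points="220.467,43.624 182.110,28.376 140.915,19.472 96.883,16.911 50.014,20.693" fill="none" stroke="#ff00ff"/>
  <polyline points="106.977,153.844 118.476,15.040 127.327,81.017" fill="none" stroke="#ff00ff"/>
  <polygon points="144.578,139.244 161.085,48.223 193.533,199.254" fill="none" stroke="#ff00ff"/>
  <polyline points="180.727,161.817 282.903,82.901 203.326,119.756 256.140,161.375" fill="none" stroke="#ff00ff"/>
  <polygon points="71.401,106.846 69.619,102.544 65.317,100.762 61.015,102.544 59.233,106.846 61.015,111.148 65.317,112.930 69.619,111.148" fill="none" stroke="#ff00ff"/>
  <polyline points="214.502,179.660 220.477,178.070 208.356,180.947 189.460,184.025 175.114,183.035" fill="none" stroke="#ff00ff"/>
</svg>

y_svg = 210.571 − y_m. Every run uses S306, so all elements get stroke `#ff00ff` (engrave).

[1] open run; points: 152.325,190.695 14.310,12.080

[2] closed run; points: 89.597,16.400 216.763,16.400 216.763,49.391 89.597,49.391

[3] open run; points: 220.467,43.624 182.110,28.376 140.915,19.472 96.883,16.911 50.014,20.693

[4] open run; points: 106.977,153.844 118.476,15.040 127.327,81.017

[5] closed run; points: 144.578,139.244 161.085,48.223 193.533,199.254

[6] open run; points: 180.727,161.817 282.903,82.901 203.326,119.756 256.140,161.375

[7] closed run; points: 71.401,106.846 69.619,102.544 65.317,100.762 61.015,102.544 59.233,106.846 61.015,111.148 65.317,112.930 69.619,111.148

[8] open run; points: 214.502,179.660 220.477,178.070 208.356,180.947 189.460,184.025 175.114,183.035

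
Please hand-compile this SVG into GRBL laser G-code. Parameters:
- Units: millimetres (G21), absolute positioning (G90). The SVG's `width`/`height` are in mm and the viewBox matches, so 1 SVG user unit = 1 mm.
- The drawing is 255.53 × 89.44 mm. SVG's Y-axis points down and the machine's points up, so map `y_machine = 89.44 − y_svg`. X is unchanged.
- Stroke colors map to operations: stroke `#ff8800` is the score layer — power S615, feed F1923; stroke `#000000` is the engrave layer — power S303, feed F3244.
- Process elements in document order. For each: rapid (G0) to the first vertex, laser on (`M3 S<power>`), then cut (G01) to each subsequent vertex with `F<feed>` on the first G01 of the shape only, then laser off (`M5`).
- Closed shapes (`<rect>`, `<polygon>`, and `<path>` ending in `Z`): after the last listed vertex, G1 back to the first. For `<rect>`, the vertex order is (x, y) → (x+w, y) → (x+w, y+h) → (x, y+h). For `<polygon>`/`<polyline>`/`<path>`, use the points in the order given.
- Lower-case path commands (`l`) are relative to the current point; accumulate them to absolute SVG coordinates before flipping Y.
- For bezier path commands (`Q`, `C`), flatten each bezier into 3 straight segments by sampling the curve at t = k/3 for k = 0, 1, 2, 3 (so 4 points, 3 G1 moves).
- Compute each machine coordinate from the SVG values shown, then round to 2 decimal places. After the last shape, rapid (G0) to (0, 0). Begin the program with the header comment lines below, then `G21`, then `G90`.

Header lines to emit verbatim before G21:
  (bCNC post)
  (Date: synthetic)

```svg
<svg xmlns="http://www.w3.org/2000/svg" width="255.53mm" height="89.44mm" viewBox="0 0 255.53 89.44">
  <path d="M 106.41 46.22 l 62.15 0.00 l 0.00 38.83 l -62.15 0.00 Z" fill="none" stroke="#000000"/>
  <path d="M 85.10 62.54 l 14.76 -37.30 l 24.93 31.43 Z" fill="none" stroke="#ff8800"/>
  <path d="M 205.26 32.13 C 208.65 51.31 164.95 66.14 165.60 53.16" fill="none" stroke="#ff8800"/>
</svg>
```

viewBox `0 0 255.53 89.44` with mm width/height → 1 unit = 1 mm. Flip: y_m = 89.44 − y_svg.

**Shape 1** — `<path>` rectangle, stroke `#000000` → engrave (S303, F3244). Machine vertices: (106.41,43.22) → (168.56,43.22) → (168.56,4.39) → (106.41,4.39) → (106.41,43.22). Closed: final G1 returns to the first vertex.

**Shape 2** — `<path>` regular polygon, stroke `#ff8800` → score (S615, F1923). Machine vertices: (85.10,26.90) → (99.86,64.20) → (124.79,32.77) → (85.10,26.90). Closed: final G1 returns to the first vertex.

**Shape 3** — `<path>` cubic bezier, stroke `#ff8800` → score (S615, F1923). Control points (SVG): P0=(205.26,32.13), P1=(208.65,51.31), P2=(164.95,66.14), P3=(165.60,53.16); sampled at t=k/3. Machine vertices: (205.26,57.31) → (196.34,40.45) → (176.35,31.70) → (165.60,36.28). Open path.

(bCNC post)
(Date: synthetic)
G21
G90
G0 X106.41 Y43.22
M3 S303
G01 X168.56 Y43.22 F3244
G01 X168.56 Y4.39
G01 X106.41 Y4.39
G01 X106.41 Y43.22
M5
G0 X85.10 Y26.90
M3 S615
G01 X99.86 Y64.20 F1923
G01 X124.79 Y32.77
G01 X85.10 Y26.90
M5
G0 X205.26 Y57.31
M3 S615
G01 X196.34 Y40.45 F1923
G01 X176.35 Y31.70
G01 X165.60 Y36.28
M5
G0 X0.00 Y0.00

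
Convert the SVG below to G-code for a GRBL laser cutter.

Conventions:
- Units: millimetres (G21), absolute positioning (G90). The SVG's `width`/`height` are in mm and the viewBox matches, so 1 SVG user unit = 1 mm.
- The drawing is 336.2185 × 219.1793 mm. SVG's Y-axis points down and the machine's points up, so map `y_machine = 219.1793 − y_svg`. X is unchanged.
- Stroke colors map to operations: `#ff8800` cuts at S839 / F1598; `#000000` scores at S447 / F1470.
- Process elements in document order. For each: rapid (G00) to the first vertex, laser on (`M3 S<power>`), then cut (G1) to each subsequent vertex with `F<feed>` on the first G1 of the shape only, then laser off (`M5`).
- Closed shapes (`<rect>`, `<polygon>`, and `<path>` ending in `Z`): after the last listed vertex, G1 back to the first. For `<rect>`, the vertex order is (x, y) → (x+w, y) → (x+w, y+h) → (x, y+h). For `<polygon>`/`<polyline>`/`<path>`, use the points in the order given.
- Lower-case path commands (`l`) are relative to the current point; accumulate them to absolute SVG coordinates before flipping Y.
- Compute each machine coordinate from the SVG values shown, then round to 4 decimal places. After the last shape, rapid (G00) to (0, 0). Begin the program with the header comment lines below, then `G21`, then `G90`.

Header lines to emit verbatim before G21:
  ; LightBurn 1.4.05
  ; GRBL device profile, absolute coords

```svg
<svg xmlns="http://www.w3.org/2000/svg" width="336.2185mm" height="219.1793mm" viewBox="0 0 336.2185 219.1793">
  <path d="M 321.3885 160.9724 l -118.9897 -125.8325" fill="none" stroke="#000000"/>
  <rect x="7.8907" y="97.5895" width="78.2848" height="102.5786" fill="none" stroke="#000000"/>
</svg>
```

Since the viewBox matches the mm dimensions, user units are millimetres directly. The only transform is the Y-flip y_m = 219.1793 − y_svg.

Shape 1 is a line segment drawn with `<path>`. Its stroke #000000 means score at S447, F1470. After flipping Y the toolpath is (321.3885,58.2069) → (202.3988,184.0394).

Shape 2 is a rectangle drawn with `<rect>`. Its stroke #000000 means score at S447, F1470. After flipping Y the toolpath is (7.8907,121.5898) → (86.1755,121.5898) → (86.1755,19.0112) → (7.8907,19.0112) → (7.8907,121.5898), returning to the start.

; LightBurn 1.4.05
; GRBL device profile, absolute coords
G21
G90
G00 X321.3885 Y58.2069
M3 S447
G1 X202.3988 Y184.0394 F1470
M5
G00 X7.8907 Y121.5898
M3 S447
G1 X86.1755 Y121.5898 F1470
G1 X86.1755 Y19.0112
G1 X7.8907 Y19.0112
G1 X7.8907 Y121.5898
M5
G00 X0.0000 Y0.0000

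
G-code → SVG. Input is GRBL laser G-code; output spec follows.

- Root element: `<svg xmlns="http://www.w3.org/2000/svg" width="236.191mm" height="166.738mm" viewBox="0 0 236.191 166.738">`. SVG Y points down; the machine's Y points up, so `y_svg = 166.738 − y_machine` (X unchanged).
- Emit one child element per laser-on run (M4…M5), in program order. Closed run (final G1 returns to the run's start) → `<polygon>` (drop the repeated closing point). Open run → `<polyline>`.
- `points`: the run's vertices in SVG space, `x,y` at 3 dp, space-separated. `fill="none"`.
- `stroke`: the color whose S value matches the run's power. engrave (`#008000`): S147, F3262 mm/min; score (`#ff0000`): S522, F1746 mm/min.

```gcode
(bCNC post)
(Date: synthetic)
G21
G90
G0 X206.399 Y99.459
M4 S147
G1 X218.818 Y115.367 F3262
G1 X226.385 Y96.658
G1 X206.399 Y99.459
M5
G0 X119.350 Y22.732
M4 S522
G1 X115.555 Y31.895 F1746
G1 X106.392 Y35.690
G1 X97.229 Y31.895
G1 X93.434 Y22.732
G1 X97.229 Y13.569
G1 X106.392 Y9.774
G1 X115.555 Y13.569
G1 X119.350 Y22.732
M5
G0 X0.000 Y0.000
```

Each laser-on run becomes one SVG element. Flip Y back into SVG space with y_svg = 166.738 − y_machine.

Run 1: the run's S147 means `#008000` (engrave). The run returns to its start, so emit a `<polygon>` with points (Y-flipped): 206.399,67.279 218.818,51.371 226.385,70.080.

Run 2: the run's S522 means `#ff0000` (score). The run returns to its start, so emit a `<polygon>` with points (Y-flipped): 119.350,144.006 115.555,134.843 106.392,131.048 97.229,134.843 93.434,144.006 97.229,153.169 106.392,156.964 115.555,153.169.

<svg xmlns="http://www.w3.org/2000/svg" width="236.191mm" height="166.738mm" viewBox="0 0 236.191 166.738">
  <polygon points="206.399,67.279 218.818,51.371 226.385,70.080" fill="none" stroke="#008000"/>
  <polygon points="119.350,144.006 115.555,134.843 106.392,131.048 97.229,134.843 93.434,144.006 97.229,153.169 106.392,156.964 115.555,153.169" fill="none" stroke="#ff0000"/>
</svg>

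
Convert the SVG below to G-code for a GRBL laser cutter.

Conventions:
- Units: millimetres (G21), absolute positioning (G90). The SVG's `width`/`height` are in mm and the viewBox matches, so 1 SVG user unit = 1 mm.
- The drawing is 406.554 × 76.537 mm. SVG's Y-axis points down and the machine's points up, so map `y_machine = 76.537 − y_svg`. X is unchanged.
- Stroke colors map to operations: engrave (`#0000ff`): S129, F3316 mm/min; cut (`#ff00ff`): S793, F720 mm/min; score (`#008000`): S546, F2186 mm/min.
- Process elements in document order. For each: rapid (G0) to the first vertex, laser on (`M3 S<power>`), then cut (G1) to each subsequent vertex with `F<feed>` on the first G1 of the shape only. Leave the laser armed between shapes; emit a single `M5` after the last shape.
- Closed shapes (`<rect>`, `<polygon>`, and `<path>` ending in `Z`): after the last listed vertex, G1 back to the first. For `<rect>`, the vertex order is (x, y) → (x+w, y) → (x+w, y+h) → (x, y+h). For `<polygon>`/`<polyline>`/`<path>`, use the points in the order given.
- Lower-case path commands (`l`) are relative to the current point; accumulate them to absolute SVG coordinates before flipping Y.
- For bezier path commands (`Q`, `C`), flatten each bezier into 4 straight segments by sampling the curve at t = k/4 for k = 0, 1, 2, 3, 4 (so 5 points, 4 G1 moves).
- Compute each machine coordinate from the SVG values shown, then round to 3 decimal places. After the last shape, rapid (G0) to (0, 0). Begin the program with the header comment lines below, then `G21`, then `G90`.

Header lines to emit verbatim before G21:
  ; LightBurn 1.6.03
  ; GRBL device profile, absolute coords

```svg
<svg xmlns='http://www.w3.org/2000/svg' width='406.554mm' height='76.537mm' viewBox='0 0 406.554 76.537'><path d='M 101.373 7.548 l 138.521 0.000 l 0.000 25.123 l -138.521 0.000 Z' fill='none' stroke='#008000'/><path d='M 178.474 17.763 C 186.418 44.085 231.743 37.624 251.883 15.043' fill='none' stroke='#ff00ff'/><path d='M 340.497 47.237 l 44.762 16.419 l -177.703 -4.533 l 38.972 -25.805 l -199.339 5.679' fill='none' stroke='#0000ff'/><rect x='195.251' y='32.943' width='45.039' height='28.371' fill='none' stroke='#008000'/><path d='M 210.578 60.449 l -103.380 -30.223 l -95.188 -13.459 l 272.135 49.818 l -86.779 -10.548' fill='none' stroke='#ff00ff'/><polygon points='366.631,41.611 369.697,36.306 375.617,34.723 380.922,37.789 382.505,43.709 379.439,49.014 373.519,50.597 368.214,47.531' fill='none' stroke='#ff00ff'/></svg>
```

1 u = 1 mm; y_m = 76.537 − y.

[1] `<path>` rectangle, #008000→score S546 F2186: (101.373,68.989) → (239.894,68.989) → (239.894,43.866) → (101.373,43.866) → (101.373,68.989) (closed)

[2] `<path>` cubic bezier, #ff00ff→cut S793 F720: (178.474,58.774) → (190.463,44.919) → (210.605,41.795) → (233.033,47.841) → (251.883,61.494)

[3] `<path>` open polyline, #0000ff→engrave S129 F3316: (340.497,29.300) → (385.259,12.881) → (207.556,17.414) → (246.528,43.219) → (47.189,37.540)

[4] `<rect>` rectangle, #008000→score S546 F2186: (195.251,43.594) → (240.290,43.594) → (240.290,15.223) → (195.251,15.223) → (195.251,43.594) (closed)

[5] `<path>` open polyline, #ff00ff→cut S793 F720: (210.578,16.088) → (107.198,46.311) → (12.010,59.770) → (284.145,9.952) → (197.366,20.500)

[6] `<polygon>` regular polygon, #ff00ff→cut S793 F720: (366.631,34.926) → (369.697,40.231) → (375.617,41.814) → (380.922,38.748) → (382.505,32.828) → (379.439,27.523) → (373.519,25.940) → (368.214,29.006) → (366.631,34.926) (closed)

; LightBurn 1.6.03
; GRBL device profile, absolute coords
G21
G90
G0 X101.373 Y68.989
M3 S546
G1 X239.894 Y68.989 F2186
G1 X239.894 Y43.866
G1 X101.373 Y43.866
G1 X101.373 Y68.989
G0 X178.474 Y58.774
M3 S793
G1 X190.463 Y44.919 F720
G1 X210.605 Y41.795
G1 X233.033 Y47.841
G1 X251.883 Y61.494
G0 X340.497 Y29.300
M3 S129
G1 X385.259 Y12.881 F3316
G1 X207.556 Y17.414
G1 X246.528 Y43.219
G1 X47.189 Y37.540
G0 X195.251 Y43.594
M3 S546
G1 X240.290 Y43.594 F2186
G1 X240.290 Y15.223
G1 X195.251 Y15.223
G1 X195.251 Y43.594
G0 X210.578 Y16.088
M3 S793
G1 X107.198 Y46.311 F720
G1 X12.010 Y59.770
G1 X284.145 Y9.952
G1 X197.366 Y20.500
G0 X366.631 Y34.926
M3 S793
G1 X369.697 Y40.231 F720
G1 X375.617 Y41.814
G1 X380.922 Y38.748
G1 X382.505 Y32.828
G1 X379.439 Y27.523
G1 X373.519 Y25.940
G1 X368.214 Y29.006
G1 X366.631 Y34.926
M5
G0 X0.000 Y0.000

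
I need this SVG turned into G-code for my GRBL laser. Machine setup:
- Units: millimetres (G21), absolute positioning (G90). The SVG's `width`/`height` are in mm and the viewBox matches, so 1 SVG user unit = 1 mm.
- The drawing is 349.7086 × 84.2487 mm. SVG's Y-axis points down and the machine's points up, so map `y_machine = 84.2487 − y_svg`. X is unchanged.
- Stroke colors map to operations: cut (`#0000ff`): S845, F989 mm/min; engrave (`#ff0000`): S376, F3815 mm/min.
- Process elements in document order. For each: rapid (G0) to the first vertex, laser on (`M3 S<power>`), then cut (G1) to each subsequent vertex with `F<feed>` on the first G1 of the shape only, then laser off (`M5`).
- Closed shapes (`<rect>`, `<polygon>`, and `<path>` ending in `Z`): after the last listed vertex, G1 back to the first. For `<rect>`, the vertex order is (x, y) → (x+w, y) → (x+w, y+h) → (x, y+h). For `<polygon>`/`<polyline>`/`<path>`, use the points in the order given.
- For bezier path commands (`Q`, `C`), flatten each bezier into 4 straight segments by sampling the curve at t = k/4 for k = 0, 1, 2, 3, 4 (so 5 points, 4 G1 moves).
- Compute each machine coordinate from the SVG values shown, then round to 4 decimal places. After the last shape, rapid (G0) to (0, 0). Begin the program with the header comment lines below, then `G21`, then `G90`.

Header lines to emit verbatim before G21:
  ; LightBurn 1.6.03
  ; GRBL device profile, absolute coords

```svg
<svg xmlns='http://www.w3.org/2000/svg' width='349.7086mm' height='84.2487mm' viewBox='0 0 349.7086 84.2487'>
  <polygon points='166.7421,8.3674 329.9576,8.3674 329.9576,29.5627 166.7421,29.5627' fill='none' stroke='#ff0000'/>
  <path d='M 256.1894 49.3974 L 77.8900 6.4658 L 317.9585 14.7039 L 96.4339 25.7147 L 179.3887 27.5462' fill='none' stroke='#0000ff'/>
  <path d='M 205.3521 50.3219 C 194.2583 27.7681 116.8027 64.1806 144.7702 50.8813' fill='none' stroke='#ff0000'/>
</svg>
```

; LightBurn 1.6.03
; GRBL device profile, absolute coords
G21
G90
G0 X166.7421 Y75.8813
M3 S376
G1 X329.9576 Y75.8813 F3815
G1 X329.9576 Y54.6860
G1 X166.7421 Y54.6860
G1 X166.7421 Y75.8813
M5
G0 X256.1894 Y34.8513
M3 S845
G1 X77.8900 Y77.7829 F989
G1 X317.9585 Y69.5448
G1 X96.4339 Y58.5340
G1 X179.3887 Y56.7025
M5
G0 X205.3521 Y33.9268
M3 S376
G1 X187.2731 Y41.4841 F3815
G1 X160.4132 Y37.1175
G1 X140.8773 Y31.0158
G1 X144.7702 Y33.3674
M5
G0 X0.0000 Y0.0000

viewBox `0 0 349.7086 84.2487` with mm width/height → 1 unit = 1 mm. Flip: y_m = 84.2487 − y_svg.

**Shape 1** — `<polygon>` rectangle, stroke `#ff0000` → engrave (S376, F3815). Machine vertices: (166.7421,75.8813) → (329.9576,75.8813) → (329.9576,54.6860) → (166.7421,54.6860) → (166.7421,75.8813). Closed: final G1 returns to the first vertex.

**Shape 2** — `<path>` open polyline, stroke `#0000ff` → cut (S845, F989). Machine vertices: (256.1894,34.8513) → (77.8900,77.7829) → (317.9585,69.5448) → (96.4339,58.5340) → (179.3887,56.7025). Open path.

**Shape 3** — `<path>` cubic bezier, stroke `#ff0000` → engrave (S376, F3815). Control points (SVG): P0=(205.3521,50.3219), P1=(194.2583,27.7681), P2=(116.8027,64.1806), P3=(144.7702,50.8813); sampled at t=k/4. Machine vertices: (205.3521,33.9268) → (187.2731,41.4841) → (160.4132,37.1175) → (140.8773,31.0158) → (144.7702,33.3674). Open path.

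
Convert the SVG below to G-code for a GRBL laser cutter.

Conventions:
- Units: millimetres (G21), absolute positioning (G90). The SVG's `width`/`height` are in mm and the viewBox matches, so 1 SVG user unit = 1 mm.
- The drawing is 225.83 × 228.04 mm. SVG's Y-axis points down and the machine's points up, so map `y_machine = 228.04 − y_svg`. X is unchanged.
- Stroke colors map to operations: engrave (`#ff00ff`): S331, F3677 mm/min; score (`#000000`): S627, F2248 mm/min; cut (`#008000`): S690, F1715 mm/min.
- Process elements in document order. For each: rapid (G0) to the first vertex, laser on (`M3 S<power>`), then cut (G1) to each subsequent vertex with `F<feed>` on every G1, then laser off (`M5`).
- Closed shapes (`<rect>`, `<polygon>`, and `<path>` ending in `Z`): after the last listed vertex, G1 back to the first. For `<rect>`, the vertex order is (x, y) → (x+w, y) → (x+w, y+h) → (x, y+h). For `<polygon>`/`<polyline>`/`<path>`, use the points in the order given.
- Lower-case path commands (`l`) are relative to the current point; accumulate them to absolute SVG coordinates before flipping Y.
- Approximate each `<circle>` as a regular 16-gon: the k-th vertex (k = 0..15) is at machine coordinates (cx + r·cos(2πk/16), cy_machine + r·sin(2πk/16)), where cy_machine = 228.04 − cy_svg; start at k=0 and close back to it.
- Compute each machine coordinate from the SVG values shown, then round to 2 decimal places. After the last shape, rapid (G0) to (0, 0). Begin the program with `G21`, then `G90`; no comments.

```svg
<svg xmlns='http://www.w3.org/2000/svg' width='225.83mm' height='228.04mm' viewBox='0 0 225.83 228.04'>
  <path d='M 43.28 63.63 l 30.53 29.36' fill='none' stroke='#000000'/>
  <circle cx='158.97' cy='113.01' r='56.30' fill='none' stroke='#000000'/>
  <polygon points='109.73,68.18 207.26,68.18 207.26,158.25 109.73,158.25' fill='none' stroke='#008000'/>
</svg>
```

G21
G90
G0 X43.28 Y164.41
M3 S627
G1 X73.81 Y135.05 F2248
M5
G0 X215.27 Y115.03
M3 S627
G1 X210.98 Y136.58 F2248
G1 X198.78 Y154.84 F2248
G1 X180.52 Y167.04 F2248
G1 X158.97 Y171.33 F2248
G1 X137.42 Y167.04 F2248
G1 X119.16 Y154.84 F2248
G1 X106.96 Y136.58 F2248
G1 X102.67 Y115.03 F2248
G1 X106.96 Y93.48 F2248
G1 X119.16 Y75.22 F2248
G1 X137.42 Y63.02 F2248
G1 X158.97 Y58.73 F2248
G1 X180.52 Y63.02 F2248
G1 X198.78 Y75.22 F2248
G1 X210.98 Y93.48 F2248
G1 X215.27 Y115.03 F2248
M5
G0 X109.73 Y159.86
M3 S690
G1 X207.26 Y159.86 F1715
G1 X207.26 Y69.79 F1715
G1 X109.73 Y69.79 F1715
G1 X109.73 Y159.86 F1715
M5
G0 X0.00 Y0.00

1 u = 1 mm; y_m = 228.04 − y.

[1] `<path>` line segment, #000000→score S627 F2248: (43.28,164.41) → (73.81,135.05)

[2] `<circle>` circle, #000000→score S627 F2248: (215.27,115.03) → (210.98,136.58) → (198.78,154.84) → (180.52,167.04) → (158.97,171.33) → (137.42,167.04) → (119.16,154.84) → (106.96,136.58) → (102.67,115.03) → (106.96,93.48) → (119.16,75.22) → (137.42,63.02) → (158.97,58.73) → (180.52,63.02) → (198.78,75.22) → (210.98,93.48) → (215.27,115.03) (closed)

[3] `<polygon>` rectangle, #008000→cut S690 F1715: (109.73,159.86) → (207.26,159.86) → (207.26,69.79) → (109.73,69.79) → (109.73,159.86) (closed)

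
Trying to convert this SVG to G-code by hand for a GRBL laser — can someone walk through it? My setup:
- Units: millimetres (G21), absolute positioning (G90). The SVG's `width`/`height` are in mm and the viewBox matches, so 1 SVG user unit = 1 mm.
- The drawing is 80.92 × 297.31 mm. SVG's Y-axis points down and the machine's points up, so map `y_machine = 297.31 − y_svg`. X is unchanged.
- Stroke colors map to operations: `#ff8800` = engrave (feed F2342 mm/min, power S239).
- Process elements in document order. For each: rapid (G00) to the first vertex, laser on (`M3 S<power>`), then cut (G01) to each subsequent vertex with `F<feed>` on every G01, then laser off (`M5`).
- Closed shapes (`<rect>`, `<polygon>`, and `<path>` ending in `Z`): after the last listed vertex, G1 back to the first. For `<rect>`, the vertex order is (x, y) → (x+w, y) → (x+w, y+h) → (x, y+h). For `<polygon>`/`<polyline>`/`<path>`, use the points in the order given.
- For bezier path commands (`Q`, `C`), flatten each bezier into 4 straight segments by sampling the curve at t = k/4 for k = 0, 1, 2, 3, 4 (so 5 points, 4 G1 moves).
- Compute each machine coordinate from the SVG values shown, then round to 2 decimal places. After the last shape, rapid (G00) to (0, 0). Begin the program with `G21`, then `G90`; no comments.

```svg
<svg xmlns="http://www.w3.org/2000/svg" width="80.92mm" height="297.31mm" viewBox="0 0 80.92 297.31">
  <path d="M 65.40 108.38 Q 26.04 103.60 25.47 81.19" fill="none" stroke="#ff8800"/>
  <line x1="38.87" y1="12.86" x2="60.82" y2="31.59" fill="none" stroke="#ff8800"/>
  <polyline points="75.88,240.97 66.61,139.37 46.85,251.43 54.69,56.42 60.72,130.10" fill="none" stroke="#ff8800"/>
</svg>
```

1 u = 1 mm; y_m = 297.31 − y.

[1] `<path>` quadratic bezier, #ff8800→engrave S239 F2342: (65.40,188.93) → (48.14,192.42) → (35.74,198.12) → (28.18,206.02) → (25.47,216.12)

[2] `<line>` line segment, #ff8800→engrave S239 F2342: (38.87,284.45) → (60.82,265.72)

[3] `<polyline>` open polyline, #ff8800→engrave S239 F2342: (75.88,56.34) → (66.61,157.94) → (46.85,45.88) → (54.69,240.89) → (60.72,167.21)

G21
G90
G00 X65.40 Y188.93
M3 S239
G01 X48.14 Y192.42 F2342
G01 X35.74 Y198.12 F2342
G01 X28.18 Y206.02 F2342
G01 X25.47 Y216.12 F2342
M5
G00 X38.87 Y284.45
M3 S239
G01 X60.82 Y265.72 F2342
M5
G00 X75.88 Y56.34
M3 S239
G01 X66.61 Y157.94 F2342
G01 X46.85 Y45.88 F2342
G01 X54.69 Y240.89 F2342
G01 X60.72 Y167.21 F2342
M5
G00 X0.00 Y0.00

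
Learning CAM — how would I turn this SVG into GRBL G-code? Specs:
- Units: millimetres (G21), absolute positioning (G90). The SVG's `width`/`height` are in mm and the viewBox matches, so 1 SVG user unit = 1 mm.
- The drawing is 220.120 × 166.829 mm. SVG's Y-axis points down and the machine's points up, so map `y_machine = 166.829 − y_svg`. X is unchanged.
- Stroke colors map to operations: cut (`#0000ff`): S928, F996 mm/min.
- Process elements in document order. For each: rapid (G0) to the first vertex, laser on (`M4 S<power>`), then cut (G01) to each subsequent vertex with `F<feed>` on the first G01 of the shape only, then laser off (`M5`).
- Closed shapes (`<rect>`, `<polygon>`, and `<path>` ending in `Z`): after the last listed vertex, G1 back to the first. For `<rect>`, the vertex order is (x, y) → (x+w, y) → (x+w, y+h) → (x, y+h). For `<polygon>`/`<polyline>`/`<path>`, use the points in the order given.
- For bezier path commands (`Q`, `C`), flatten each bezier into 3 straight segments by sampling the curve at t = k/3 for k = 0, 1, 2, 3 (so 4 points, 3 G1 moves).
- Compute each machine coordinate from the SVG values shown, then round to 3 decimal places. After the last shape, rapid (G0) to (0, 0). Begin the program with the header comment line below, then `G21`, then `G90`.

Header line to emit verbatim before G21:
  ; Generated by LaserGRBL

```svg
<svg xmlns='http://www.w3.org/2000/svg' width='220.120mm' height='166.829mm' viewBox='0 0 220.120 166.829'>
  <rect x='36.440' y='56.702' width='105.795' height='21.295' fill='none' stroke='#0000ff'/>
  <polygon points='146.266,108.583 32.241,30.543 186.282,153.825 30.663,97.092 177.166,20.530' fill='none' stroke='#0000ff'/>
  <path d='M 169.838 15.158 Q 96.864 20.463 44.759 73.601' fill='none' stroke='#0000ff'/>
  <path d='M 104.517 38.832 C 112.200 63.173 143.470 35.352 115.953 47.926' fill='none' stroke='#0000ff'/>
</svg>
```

Since the viewBox matches the mm dimensions, user units are millimetres directly. The only transform is the Y-flip y_m = 166.829 − y_svg.

Shape 1 is a rectangle drawn with `<rect>`. Its stroke #0000ff means cut at S928, F996. After flipping Y the toolpath is (36.440,110.127) → (142.235,110.127) → (142.235,88.832) → (36.440,88.832) → (36.440,110.127), returning to the start.

Shape 2 is a closed polygon drawn with `<polygon>`. Its stroke #0000ff means cut at S928, F996. After flipping Y the toolpath is (146.266,58.246) → (32.241,136.286) → (186.282,13.004) → (30.663,69.737) → (177.166,146.299) → (146.266,58.246), returning to the start.

Shape 3 is a quadratic bezier drawn with `<path>`. Its stroke #0000ff means cut at S928, F996. After flipping Y the toolpath is (169.838,151.671) → (123.507,142.820) → (81.814,123.339) → (44.759,93.228).

Shape 4 is a cubic bezier drawn with `<path>`. Its stroke #0000ff means cut at S928, F996. After flipping Y the toolpath is (104.517,127.997) → (117.011,117.615) → (126.925,121.440) → (115.953,118.903).

; Generated by LaserGRBL
G21
G90
G0 X36.440 Y110.127
M4 S928
G01 X142.235 Y110.127 F996
G01 X142.235 Y88.832
G01 X36.440 Y88.832
G01 X36.440 Y110.127
M5
G0 X146.266 Y58.246
M4 S928
G01 X32.241 Y136.286 F996
G01 X186.282 Y13.004
G01 X30.663 Y69.737
G01 X177.166 Y146.299
G01 X146.266 Y58.246
M5
G0 X169.838 Y151.671
M4 S928
G01 X123.507 Y142.820 F996
G01 X81.814 Y123.339
G01 X44.759 Y93.228
M5
G0 X104.517 Y127.997
M4 S928
G01 X117.011 Y117.615 F996
G01 X126.925 Y121.440
G01 X115.953 Y118.903
M5
G0 X0.000 Y0.000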